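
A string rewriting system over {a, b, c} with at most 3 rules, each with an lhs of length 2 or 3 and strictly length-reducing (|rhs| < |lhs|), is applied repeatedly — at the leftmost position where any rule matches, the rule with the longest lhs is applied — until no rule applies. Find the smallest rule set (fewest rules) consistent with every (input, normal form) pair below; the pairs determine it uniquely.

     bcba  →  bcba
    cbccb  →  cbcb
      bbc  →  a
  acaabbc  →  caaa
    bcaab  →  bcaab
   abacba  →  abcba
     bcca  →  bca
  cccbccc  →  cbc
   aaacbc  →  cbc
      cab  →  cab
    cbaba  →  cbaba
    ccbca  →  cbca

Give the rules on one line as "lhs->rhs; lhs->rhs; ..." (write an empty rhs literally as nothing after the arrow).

  | bcba
  | cbccb => cbcb
  | bbc => a
  | acaabbc => caabbc => caaa

ac->c; bbc->a; cc->c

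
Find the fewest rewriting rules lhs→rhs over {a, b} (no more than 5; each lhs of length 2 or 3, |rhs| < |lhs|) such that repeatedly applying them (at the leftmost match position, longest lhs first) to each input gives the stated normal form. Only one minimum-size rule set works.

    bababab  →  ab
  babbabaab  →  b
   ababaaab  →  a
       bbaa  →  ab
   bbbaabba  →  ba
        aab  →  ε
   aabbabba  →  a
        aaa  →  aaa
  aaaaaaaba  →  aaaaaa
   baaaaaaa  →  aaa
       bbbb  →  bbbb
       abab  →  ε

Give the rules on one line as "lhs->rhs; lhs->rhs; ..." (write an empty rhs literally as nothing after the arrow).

aab->; abb->; baa->ab; bab->ab

  | bababab => ababab => aabab => ab
  | babbabaab => abbabaab => abaab => aabb => b
  | ababaaab => aabaaab => aaab => a
  | bbaa => bab => ab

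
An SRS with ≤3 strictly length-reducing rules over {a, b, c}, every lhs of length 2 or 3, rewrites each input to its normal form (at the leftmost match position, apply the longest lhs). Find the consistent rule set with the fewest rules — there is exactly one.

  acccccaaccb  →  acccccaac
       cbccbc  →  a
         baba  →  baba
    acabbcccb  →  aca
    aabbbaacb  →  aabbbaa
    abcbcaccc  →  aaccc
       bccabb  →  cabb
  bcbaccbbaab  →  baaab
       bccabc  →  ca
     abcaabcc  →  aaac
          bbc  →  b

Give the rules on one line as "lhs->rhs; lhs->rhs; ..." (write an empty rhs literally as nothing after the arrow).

bc->; cb->; cbc->ab

  | acccccaaccb => acccccaac
  | cbccbc => abcbc => abc => a
  | baba
  | acabbcccb => acabccb => acacb => aca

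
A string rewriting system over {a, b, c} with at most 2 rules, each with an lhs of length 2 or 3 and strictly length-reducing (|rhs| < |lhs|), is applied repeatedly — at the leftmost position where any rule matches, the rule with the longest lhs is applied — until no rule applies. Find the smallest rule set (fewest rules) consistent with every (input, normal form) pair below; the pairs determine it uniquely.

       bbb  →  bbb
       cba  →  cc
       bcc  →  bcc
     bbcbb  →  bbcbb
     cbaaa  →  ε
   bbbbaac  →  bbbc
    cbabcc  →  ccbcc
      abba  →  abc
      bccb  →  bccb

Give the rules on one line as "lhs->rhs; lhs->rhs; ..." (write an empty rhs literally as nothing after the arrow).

  | bbb
  | cba => cc
  | bcc
  | bbcbb

ba->c; ca->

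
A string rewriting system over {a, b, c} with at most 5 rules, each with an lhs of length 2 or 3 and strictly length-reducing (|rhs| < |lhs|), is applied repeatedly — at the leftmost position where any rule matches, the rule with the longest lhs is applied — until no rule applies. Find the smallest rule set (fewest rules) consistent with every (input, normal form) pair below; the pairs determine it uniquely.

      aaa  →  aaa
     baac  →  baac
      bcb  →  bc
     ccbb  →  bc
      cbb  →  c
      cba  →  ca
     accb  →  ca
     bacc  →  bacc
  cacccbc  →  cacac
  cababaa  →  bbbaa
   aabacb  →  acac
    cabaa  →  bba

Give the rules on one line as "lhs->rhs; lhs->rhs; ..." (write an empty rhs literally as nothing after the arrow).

  | aaa
  | baac
  | bcb => bc
  | ccbb => bab => bc

ab->c; cb->c; cca->bb; ccb->ba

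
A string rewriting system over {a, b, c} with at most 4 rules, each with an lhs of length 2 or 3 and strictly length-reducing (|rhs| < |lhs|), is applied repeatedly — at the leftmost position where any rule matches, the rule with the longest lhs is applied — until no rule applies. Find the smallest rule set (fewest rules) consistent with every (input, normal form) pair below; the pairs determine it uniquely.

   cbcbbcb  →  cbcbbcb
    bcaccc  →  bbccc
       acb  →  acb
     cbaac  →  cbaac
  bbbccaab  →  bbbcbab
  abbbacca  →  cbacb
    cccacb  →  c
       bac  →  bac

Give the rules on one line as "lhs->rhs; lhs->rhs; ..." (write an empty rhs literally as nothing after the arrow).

  | cbcbbcb
  | bcaccc => bbccc
  | acb
  | cbaac

abb->c; ca->b; ccb->c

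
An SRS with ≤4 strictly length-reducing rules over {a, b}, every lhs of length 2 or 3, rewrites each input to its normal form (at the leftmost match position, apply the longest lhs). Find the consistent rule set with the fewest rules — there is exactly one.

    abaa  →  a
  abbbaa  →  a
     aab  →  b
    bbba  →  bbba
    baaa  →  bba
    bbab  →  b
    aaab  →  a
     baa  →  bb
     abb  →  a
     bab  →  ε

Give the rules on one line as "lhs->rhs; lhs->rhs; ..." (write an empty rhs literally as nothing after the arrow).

  | abaa => aaa => a
  | abbbaa => abbaa => abaa => aaa => a
  | aab => b
  | bbba

aa->; ab->a; baa->bb; bab->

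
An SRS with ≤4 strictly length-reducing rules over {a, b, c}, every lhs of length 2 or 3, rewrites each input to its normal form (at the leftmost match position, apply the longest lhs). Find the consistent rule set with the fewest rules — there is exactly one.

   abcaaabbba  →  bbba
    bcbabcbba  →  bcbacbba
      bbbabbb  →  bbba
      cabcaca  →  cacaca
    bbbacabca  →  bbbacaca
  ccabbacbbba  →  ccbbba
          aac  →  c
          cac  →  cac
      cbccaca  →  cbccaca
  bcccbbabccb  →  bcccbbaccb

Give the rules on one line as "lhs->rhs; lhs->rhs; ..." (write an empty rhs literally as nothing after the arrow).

  | abcaaabbba => acaaabbba => aabbba => bbba
  | bcbabcbba => bcbacbba
  | bbbabbb => bbbabb => bbbab => bbba
  | cabcaca => cacaca

aa->; ab->a; caa->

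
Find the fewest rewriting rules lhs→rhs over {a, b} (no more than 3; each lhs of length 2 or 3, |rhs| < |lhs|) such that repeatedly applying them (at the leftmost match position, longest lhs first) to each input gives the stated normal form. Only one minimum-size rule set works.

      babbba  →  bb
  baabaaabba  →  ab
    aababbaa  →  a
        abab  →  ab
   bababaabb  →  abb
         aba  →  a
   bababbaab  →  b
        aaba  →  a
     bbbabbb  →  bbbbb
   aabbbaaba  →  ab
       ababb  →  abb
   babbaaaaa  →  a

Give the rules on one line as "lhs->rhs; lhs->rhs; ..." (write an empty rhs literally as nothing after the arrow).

aa->a; ba->

  | babbba => bbba => bb
  | baabaaabba => abaaabba => aaabba => aabba => abba => ab
  | aababbaa => ababbaa => abbaa => aba => a
  | abab => ab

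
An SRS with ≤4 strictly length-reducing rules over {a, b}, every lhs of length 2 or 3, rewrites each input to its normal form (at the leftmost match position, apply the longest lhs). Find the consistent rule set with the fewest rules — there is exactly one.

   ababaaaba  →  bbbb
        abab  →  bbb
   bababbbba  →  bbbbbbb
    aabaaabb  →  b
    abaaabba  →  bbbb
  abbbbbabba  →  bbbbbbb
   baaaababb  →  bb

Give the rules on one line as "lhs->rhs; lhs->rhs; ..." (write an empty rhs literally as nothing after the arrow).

  | ababaaaba => bbbaaaba => bbbaaba => bbbaba => bbbba => bbbb
  | abab => bbb
  | bababbbba => bbbbbbba => bbbbbbb
  | aabaaabb => aaabb => ab => b

aab->; ab->b; aba->bb; bba->bb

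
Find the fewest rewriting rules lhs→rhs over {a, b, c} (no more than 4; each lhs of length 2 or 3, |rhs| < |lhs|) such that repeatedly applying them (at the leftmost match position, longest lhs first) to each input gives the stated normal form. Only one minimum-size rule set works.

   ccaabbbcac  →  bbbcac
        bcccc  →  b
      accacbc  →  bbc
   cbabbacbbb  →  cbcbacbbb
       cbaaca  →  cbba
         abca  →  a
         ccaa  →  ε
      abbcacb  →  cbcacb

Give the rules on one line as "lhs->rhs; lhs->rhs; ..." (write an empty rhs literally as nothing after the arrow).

  | ccaabbbcac => aabbbcac => bbbcac
  | bcccc => bcc => b
  | accacbc => aacbc => bbc
  | cbabbacbbb => cbcbacbbb

aa->; aac->b; ab->c; cc->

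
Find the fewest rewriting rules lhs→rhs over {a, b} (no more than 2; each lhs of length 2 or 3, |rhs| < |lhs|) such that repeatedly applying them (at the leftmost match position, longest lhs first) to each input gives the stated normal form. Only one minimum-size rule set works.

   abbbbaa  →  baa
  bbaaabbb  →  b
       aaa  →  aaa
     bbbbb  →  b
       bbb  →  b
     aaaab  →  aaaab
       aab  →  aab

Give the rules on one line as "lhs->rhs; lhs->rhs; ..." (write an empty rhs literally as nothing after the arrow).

  | abbbbaa => bbbbaa => bbbaa => bbaa => baa
  | bbaaabbb => baaabbb => baabbb => babbb => bbbb => bbb => bb => b
  | aaa
  | bbbbb => bbbb => bbb => bb => b

abb->bb; bb->b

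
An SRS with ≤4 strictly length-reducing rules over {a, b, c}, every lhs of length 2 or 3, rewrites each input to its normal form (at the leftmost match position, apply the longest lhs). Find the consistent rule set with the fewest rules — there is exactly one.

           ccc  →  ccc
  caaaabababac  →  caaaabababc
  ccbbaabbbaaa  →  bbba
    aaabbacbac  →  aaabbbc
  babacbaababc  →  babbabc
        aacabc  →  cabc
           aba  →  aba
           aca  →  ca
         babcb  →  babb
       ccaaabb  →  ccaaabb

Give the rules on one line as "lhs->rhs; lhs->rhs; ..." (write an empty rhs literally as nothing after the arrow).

  | ccc
  | caaaabababac => caaaabababc
  | ccbbaabbbaaa => cbbaabbbaaa => bbaabbbaaa => bbbbaaa => bbba
  | aaabbacbac => aaabbcbac => aaabbbac => aaabbbc

ac->c; baa->; cb->b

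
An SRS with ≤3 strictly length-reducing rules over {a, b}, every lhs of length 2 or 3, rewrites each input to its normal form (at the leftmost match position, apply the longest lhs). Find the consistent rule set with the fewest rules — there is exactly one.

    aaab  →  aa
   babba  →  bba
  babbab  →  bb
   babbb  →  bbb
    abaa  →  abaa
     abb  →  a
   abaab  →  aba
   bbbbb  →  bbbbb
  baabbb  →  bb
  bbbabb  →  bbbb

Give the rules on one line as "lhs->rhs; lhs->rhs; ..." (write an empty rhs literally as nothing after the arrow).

  | aaab => aa
  | babba => bba
  | babbab => bbab => bb
  | babbb => bbb

aab->a; abb->a; bab->b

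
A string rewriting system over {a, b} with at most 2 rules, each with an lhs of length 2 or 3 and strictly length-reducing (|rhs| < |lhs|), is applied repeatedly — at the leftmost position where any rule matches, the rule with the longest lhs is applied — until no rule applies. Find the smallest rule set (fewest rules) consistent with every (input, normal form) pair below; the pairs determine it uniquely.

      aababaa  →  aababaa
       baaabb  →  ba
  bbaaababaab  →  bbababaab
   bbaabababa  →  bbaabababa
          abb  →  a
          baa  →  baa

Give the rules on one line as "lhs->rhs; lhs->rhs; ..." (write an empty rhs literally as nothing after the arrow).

  | aababaa
  | baaabb => babb => ba
  | bbaaababaab => bbababaab
  | bbaabababa

aaa->a; abb->a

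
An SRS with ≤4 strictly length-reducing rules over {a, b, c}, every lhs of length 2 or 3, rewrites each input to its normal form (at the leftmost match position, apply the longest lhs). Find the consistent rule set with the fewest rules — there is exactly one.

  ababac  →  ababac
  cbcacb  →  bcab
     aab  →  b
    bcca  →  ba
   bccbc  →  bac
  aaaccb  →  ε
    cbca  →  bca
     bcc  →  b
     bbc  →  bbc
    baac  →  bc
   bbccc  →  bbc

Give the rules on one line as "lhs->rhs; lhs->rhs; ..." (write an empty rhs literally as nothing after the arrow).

aa->; cb->b; cc->; ccb->a

  | ababac
  | cbcacb => bcacb => bcab
  | aab => b
  | bcca => ba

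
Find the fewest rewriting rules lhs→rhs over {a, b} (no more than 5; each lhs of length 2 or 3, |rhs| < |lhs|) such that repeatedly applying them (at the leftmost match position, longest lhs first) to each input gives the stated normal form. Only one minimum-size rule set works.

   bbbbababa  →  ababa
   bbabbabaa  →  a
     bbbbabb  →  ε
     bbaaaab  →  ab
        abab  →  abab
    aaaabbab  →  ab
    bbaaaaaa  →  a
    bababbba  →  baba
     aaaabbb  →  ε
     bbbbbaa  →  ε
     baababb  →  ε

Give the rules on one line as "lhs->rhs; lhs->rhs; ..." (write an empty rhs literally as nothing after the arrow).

aa->; aab->aa; baa->; bb->a

  | bbbbababa => abbababa => aaababa => ababa
  | bbabbabaa => aabbabaa => aababaa => aaabaa => abaa => a
  | bbbbabb => abbabb => aaabb => abb => aa => ε
  | bbaaaab => aaaaab => aaab => ab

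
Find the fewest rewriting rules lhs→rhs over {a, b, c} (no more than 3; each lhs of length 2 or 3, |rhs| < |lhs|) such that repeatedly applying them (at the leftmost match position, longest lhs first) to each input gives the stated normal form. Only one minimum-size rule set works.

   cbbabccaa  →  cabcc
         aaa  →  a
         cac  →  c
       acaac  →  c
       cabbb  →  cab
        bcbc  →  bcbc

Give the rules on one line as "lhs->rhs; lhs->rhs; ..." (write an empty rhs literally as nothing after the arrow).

aa->; ac->; bb->

  | cbbabccaa => cabccaa => cabcc
  | aaa => a
  | cac => c
  | acaac => aac => c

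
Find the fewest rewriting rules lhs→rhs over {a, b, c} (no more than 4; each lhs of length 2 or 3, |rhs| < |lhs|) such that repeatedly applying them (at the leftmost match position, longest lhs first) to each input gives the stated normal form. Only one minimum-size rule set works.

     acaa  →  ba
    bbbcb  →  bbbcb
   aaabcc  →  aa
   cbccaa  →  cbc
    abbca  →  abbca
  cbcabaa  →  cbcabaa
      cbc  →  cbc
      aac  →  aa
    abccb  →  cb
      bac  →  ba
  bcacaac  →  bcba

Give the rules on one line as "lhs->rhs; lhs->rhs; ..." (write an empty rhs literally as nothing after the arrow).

  | acaa => ba
  | bbbcb
  | aaabcc => aac => aa
  | cbccaa => cbc

abc->; ac->a; aca->b; caa->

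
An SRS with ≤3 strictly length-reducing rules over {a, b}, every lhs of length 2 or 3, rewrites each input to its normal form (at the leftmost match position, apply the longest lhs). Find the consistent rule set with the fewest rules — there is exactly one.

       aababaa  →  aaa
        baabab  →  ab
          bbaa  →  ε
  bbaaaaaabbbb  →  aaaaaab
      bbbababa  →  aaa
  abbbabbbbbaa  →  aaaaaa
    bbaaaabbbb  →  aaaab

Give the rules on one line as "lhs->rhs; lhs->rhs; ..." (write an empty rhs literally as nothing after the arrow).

ba->; bbb->aa

  | aababaa => aabaa => aaa
  | baabab => abab => ab
  | bbaa => ba => ε
  | bbaaaaaabbbb => baaaaabbbb => aaaabbbb => aaaaaab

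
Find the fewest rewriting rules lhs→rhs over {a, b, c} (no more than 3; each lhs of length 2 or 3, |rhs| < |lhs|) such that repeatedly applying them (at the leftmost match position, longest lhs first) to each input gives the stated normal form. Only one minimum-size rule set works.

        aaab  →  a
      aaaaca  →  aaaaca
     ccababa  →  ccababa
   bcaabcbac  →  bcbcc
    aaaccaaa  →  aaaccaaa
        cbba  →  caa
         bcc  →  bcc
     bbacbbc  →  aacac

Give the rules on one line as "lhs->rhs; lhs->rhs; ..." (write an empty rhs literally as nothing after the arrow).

aab->; bb->a; cba->bc

  | aaab => a
  | aaaaca
  | ccababa
  | bcaabcbac => bccbac => bcbcc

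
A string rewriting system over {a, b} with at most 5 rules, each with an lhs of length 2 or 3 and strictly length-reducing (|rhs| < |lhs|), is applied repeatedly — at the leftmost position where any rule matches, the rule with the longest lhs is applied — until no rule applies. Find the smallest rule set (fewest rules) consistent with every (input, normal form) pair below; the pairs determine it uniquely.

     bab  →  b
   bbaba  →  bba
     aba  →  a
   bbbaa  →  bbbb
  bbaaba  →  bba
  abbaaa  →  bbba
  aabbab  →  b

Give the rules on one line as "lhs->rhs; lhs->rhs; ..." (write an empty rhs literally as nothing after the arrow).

  | bab => b
  | bbaba => bba
  | aba => a
  | bbbaa => bbbb

aa->b; aab->; ab->; abb->bb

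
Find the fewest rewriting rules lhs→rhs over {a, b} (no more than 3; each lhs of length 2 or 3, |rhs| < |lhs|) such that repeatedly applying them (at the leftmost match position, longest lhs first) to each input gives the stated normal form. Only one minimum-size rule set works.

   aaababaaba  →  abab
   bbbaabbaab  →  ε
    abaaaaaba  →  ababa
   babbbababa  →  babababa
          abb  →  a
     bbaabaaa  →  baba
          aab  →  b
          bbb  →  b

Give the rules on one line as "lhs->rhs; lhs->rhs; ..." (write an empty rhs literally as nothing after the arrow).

  | aaababaaba => ababaaba => ababba => abab
  | bbbaabbaab => baabbaab => bbbaab => baab => bb => ε
  | abaaaaaba => abaaaba => ababa
  | babbbababa => babababa

aa->; bb->; bba->b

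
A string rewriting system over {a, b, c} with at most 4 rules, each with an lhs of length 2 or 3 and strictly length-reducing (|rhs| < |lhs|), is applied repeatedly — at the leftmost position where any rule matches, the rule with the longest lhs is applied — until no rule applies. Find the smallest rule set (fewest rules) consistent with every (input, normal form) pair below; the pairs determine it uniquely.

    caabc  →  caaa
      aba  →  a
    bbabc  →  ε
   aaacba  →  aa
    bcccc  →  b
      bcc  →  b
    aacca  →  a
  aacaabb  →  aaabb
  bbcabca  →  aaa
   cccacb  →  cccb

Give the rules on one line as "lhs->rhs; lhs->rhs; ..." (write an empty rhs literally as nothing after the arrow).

ac->; ba->; bc->a; bcc->b

  | caabc => caaa
  | aba => a
  | bbabc => bbc => ba => ε
  | aaacba => aaba => aa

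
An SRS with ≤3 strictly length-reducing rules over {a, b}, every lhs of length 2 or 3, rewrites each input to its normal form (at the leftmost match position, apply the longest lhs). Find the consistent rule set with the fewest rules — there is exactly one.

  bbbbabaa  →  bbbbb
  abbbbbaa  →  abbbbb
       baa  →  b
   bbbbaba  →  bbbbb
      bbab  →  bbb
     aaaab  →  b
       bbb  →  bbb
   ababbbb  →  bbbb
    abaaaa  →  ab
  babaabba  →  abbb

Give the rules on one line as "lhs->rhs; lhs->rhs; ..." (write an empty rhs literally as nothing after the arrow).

aa->; bab->ab; bba->bb

  | bbbbabaa => bbbbbaa => bbbbba => bbbbb
  | abbbbbaa => abbbbba => abbbbb
  | baa => b
  | bbbbaba => bbbbba => bbbbb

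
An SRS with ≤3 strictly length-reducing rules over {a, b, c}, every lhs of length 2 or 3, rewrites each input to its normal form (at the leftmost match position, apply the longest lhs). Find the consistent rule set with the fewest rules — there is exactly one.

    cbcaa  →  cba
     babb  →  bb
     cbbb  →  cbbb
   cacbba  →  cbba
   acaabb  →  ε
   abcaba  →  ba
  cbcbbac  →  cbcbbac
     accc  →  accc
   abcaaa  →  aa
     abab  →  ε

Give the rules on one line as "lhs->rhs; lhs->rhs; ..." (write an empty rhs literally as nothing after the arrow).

  | cbcaa => cba
  | babb => bb
  | cbbb
  | cacbba => cbba

ab->; ca->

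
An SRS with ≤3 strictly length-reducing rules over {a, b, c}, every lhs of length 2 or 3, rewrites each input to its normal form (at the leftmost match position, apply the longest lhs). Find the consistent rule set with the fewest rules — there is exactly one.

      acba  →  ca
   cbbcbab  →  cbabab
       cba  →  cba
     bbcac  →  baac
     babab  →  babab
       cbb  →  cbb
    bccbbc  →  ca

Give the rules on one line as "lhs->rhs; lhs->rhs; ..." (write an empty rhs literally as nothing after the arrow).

  | acba => ca
  | cbbcbab => cbabab
  | cba
  | bbcac => baac

acb->c; bc->a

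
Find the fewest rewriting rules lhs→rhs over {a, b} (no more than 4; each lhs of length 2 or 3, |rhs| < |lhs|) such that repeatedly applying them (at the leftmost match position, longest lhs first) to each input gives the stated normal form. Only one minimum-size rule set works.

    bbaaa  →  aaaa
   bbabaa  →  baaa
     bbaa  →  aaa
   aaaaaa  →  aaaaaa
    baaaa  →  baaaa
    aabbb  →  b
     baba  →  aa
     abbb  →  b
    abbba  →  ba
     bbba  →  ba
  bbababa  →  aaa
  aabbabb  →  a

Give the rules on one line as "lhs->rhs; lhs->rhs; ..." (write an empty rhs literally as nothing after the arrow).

  | bbaaa => aaaa
  | bbabaa => aabaa => baaa
  | bbaa => aaa
  | aaaaaa

aab->ba; ab->b; bb->a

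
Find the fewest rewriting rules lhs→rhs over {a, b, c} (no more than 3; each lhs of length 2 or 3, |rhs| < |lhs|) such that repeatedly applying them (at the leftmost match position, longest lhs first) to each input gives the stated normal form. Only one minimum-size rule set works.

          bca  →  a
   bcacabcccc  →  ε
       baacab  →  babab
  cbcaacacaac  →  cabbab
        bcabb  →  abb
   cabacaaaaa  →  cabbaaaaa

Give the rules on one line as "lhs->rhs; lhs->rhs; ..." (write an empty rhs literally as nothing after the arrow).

ac->b; bc->

  | bca => a
  | bcacabcccc => acabcccc => babcccc => baccc => bbcc => bc => ε
  | baacab => babab
  | cbcaacacaac => caacacaac => cabacaac => cabbaac => cabbab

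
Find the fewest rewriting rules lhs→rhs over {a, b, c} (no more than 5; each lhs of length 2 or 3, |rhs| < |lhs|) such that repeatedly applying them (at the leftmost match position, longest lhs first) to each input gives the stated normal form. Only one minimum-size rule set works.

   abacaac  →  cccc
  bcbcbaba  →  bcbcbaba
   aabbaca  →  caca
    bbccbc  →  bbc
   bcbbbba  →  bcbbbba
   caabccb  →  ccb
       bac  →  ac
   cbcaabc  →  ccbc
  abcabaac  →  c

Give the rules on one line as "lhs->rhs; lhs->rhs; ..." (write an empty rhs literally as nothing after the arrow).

aa->c; bac->ac; bca->a; bcc->

  | abacaac => aacaac => ccaac => cccc
  | bcbcbaba
  | aabbaca => cbbaca => cbaca => caca
  | bbccbc => bbc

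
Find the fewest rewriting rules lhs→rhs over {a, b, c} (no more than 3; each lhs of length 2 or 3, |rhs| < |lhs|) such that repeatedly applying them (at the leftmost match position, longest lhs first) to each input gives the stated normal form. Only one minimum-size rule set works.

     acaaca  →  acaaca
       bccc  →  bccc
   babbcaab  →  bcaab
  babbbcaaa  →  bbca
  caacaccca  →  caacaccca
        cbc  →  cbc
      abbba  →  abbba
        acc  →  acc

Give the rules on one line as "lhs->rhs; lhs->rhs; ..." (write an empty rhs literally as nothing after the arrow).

aaa->a; bab->

  | acaaca
  | bccc
  | babbcaab => bcaab
  | babbbcaaa => bbcaaa => bbca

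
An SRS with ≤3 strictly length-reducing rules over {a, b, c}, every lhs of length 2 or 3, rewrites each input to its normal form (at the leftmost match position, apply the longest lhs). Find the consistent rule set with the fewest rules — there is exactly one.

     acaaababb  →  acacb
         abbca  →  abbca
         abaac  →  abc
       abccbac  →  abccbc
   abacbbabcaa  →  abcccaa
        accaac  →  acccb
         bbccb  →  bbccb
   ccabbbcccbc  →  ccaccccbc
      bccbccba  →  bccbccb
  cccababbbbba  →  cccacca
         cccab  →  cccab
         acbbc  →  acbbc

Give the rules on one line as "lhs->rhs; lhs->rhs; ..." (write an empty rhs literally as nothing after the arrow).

  | acaaababb => acaaabbb => acaaac => acacb
  | abbca
  | abaac => abac => abc
  | abccbac => abccbc

aac->cb; ba->b; bbb->c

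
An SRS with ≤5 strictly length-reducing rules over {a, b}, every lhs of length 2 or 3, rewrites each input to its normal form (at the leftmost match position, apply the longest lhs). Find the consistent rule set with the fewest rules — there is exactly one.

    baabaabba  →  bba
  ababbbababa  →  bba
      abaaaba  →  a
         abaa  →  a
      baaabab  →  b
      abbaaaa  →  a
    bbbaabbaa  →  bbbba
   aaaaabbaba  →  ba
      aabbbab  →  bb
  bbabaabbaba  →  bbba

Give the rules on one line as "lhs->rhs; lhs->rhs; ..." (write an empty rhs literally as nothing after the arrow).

aa->a; aab->; ab->a; bab->b

  | baabaabba => baabba => bba
  | ababbbababa => aabbbababa => bbababa => bbaba => bba
  | abaaaba => aaaaba => aaaba => aaba => a
  | abaa => aaa => aa => a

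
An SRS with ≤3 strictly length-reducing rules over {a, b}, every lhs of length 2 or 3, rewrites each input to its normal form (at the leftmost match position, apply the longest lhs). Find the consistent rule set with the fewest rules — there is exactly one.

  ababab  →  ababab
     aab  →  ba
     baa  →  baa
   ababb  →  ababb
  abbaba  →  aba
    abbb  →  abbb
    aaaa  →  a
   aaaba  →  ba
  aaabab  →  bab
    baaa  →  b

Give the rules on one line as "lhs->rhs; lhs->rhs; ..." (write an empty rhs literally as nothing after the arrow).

  | ababab
  | aab => ba
  | baa
  | ababb

aaa->; aab->ba; bba->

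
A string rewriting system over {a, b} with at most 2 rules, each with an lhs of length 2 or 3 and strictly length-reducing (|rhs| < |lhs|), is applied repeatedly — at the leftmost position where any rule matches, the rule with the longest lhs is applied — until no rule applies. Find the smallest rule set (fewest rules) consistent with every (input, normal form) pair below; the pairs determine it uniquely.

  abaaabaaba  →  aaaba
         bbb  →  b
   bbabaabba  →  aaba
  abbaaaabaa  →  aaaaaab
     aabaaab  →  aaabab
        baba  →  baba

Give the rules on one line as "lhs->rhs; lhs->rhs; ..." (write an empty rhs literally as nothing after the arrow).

baa->ab; bb->

  | abaaabaaba => aababaaba => aabaabba => aaabbba => aaaba
  | bbb => b
  | bbabaabba => abaabba => aabbba => aaba
  | abbaaaabaa => aaaaabaa => aaaaaab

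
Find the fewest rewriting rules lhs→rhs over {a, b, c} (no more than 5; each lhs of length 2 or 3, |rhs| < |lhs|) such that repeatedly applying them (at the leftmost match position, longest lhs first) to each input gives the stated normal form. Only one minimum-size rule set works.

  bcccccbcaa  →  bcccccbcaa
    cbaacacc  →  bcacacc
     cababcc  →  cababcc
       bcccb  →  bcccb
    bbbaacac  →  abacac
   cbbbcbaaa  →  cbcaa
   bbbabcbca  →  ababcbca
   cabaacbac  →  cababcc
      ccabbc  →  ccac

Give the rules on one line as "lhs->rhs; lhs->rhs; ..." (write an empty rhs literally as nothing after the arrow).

aac->ac; bb->a; cba->bc; cbb->cb

  | bcccccbcaa
  | cbaacacc => bcacacc
  | cababcc
  | bcccb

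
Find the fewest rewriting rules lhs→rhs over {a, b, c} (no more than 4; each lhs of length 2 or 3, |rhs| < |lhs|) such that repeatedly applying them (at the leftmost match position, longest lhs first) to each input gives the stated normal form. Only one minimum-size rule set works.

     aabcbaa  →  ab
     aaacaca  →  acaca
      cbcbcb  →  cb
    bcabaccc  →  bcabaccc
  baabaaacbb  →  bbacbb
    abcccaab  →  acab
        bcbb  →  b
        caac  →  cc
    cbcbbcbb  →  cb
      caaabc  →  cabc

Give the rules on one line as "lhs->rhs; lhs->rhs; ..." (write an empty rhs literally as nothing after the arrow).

aa->; abb->b; bcb->ab; bcc->cb

  | aabcbaa => bcbaa => abaa => ab
  | aaacaca => acaca
  | cbcbcb => cabcb => caab => cb
  | bcabaccc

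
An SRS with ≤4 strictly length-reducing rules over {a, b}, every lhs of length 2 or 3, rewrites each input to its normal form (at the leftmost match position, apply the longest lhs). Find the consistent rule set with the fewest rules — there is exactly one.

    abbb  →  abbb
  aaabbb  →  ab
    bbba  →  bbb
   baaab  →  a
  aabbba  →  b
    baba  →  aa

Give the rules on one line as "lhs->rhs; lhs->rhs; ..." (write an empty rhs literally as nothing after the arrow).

aab->ba; aba->ba; ba->b; bab->a

  | abbb
  | aaabbb => ababb => babb => ab
  | bbba => bbb
  | baaab => baab => bab => a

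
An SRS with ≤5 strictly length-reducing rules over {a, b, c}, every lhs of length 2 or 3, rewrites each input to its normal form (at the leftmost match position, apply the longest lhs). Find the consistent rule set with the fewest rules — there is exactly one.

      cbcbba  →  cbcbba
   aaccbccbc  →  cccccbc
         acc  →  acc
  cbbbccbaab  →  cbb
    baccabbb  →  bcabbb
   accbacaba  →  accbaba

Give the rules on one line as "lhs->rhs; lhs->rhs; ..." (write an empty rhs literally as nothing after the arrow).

  | cbcbba
  | aaccbccbc => cccbccbc => cccccbc
  | acc
  | cbbbccbaab => cbbcbaab => cbbaab => cbbcb => cbb

aa->c; bac->b; bbc->b; bcc->cc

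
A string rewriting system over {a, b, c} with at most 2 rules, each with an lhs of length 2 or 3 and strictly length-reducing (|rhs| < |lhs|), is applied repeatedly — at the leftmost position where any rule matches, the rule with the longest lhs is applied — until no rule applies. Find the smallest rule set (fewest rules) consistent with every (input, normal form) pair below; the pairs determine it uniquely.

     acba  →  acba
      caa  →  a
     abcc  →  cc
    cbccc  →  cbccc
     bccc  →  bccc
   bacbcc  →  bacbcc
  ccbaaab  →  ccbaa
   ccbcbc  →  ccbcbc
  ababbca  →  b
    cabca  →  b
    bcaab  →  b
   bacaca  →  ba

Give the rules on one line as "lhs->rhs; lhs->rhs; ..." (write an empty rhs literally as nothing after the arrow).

  | acba
  | caa => a
  | abcc => cc
  | cbccc

ab->; ca->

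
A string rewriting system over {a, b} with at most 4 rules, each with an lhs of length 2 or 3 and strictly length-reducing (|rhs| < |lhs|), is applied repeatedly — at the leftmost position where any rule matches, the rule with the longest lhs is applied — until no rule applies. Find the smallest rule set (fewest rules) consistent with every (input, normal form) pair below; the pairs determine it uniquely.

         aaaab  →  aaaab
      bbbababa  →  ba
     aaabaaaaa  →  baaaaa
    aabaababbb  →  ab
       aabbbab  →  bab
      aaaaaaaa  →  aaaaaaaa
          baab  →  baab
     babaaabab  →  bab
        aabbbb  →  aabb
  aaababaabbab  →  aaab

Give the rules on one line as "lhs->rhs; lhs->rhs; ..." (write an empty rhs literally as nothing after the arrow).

aba->ba; bba->a; bbb->b

  | aaaab
  | bbbababa => bababa => bbaba => aba => ba
  | aaabaaaaa => aabaaaaa => abaaaaa => baaaaa
  | aabaababbb => abaababbb => baababbb => bababbb => bbabbb => abbb => ab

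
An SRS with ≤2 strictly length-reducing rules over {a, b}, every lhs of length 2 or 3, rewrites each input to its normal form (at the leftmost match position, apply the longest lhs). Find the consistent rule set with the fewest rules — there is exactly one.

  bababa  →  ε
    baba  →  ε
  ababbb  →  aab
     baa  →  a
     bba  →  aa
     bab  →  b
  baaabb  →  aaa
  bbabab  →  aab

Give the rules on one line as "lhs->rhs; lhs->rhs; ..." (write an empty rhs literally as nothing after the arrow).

  | bababa => baba => ba => ε
  | baba => ba => ε
  | ababbb => abbb => aab
  | baa => a

ba->; bb->a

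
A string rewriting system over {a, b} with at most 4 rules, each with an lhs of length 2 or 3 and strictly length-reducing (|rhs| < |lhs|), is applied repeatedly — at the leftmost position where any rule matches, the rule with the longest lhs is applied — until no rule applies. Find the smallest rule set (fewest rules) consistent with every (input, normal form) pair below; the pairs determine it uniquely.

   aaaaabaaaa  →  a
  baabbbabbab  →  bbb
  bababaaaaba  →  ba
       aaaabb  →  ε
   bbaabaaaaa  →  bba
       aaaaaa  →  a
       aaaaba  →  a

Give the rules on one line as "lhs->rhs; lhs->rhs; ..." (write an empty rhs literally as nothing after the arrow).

  | aaaaabaaaa => aaaabaaaa => aaabaaaa => aabaaaa => aaaaa => aaaa => aaa => aa => a
  | baabbbabbab => babbabbab => bbabbab => bbbab => bbb
  | bababaaaaba => babaaaaba => baaaaba => baaaba => baaba => baa => ba
  | aaaabb => aaabb => aabb => ab => ε

aa->a; aab->a; ab->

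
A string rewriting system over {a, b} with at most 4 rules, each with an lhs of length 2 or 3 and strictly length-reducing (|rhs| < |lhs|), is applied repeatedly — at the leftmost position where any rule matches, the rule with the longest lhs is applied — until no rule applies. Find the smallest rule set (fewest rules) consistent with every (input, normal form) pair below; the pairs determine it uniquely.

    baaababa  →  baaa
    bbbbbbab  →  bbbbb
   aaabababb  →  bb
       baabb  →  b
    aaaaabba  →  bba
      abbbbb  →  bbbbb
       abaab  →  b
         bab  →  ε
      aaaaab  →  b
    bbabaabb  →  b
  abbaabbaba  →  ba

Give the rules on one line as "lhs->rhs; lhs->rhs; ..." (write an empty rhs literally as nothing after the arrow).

ab->b; aba->a; bab->

  | baaababa => baaaba => baaa
  | bbbbbbab => bbbbb
  | aaabababb => aaababb => aaabb => aabb => abb => bb
  | baabb => babb => b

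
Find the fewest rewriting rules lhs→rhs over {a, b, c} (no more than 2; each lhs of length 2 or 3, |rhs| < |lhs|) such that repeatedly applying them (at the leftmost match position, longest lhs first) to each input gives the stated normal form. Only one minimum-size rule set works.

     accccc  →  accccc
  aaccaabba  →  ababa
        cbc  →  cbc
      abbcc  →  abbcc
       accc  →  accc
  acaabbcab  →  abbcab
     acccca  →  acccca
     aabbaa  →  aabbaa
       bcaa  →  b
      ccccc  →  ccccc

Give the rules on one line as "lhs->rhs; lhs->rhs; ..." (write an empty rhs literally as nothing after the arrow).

  | accccc
  | aaccaabba => aacbba => ababa
  | cbc
  | abbcc

acb->ba; caa->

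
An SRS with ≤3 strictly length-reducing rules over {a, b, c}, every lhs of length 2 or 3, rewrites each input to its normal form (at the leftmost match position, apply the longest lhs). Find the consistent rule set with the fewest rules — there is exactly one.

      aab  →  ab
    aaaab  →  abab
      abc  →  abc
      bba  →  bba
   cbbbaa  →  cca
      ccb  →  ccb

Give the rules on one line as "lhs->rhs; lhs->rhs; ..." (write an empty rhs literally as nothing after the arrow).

aa->a; aaa->ab; bbb->c

  | aab => ab
  | aaaab => abab
  | abc
  | bba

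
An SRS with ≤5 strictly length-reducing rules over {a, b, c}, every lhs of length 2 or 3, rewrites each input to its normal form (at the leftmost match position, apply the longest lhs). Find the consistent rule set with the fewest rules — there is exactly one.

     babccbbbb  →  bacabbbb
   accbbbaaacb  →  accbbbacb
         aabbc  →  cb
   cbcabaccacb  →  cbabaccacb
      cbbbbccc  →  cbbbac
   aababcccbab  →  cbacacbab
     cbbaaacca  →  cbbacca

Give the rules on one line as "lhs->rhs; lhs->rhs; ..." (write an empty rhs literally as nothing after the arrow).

aa->c; bc->; bca->ba; bcc->ca

  | babccbbbb => bacabbbb
  | accbbbaaacb => accbbbcacb => accbbbacb
  | aabbc => cbbc => cb
  | cbcabaccacb => cbabaccacb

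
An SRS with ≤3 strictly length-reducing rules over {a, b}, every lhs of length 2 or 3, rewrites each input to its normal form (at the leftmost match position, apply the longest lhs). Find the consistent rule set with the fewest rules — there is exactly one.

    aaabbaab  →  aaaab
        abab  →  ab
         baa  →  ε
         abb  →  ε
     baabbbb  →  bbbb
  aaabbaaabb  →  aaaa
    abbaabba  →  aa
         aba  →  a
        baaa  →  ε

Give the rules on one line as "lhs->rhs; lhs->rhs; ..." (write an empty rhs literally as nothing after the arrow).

  | aaabbaab => aaaab
  | abab => ab
  | baa => ba => ε
  | abb => ε

abb->; ba->; baa->ba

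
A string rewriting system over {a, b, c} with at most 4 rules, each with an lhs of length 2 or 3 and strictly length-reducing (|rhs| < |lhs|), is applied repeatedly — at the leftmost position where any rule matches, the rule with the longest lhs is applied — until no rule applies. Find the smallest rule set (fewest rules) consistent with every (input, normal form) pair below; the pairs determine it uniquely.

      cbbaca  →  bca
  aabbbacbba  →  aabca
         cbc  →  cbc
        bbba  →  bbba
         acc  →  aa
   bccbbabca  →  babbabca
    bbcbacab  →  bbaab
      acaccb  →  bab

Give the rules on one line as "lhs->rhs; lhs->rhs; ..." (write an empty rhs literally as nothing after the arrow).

aca->b; bac->c; cbb->ac; cc->a

  | cbbaca => acaca => bca
  | aabbbacbba => aabbcbba => aabbaca => aabca
  | cbc
  | bbba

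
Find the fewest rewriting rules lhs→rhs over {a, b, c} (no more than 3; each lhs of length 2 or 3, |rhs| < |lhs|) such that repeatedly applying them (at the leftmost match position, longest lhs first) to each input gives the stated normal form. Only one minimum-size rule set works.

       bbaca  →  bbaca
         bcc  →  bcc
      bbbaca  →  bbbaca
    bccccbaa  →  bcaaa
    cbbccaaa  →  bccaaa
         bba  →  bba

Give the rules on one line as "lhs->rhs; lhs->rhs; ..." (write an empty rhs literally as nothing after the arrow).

  | bbaca
  | bcc
  | bbbaca
  | bccccbaa => bcacbaa => bcaaa

cb->; ccc->ca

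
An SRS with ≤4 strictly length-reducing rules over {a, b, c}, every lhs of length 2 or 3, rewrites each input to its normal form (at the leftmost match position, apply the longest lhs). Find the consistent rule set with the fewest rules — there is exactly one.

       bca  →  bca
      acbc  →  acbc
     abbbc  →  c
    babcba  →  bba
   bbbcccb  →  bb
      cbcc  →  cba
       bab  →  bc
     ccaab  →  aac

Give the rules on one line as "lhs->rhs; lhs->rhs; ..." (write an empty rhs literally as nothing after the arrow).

ab->c; bbc->; cc->a; ccb->b

  | bca
  | acbc
  | abbbc => cbbc => c
  | babcba => bccba => bba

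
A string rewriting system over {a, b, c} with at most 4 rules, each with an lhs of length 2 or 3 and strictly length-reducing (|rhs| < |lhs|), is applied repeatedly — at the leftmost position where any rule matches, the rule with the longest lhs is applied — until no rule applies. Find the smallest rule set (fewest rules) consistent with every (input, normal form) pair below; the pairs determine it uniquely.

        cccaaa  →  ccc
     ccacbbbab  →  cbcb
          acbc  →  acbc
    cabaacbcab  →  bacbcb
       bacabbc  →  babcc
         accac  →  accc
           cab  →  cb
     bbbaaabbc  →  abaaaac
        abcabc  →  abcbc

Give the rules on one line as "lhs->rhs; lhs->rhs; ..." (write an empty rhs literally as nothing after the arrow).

  | cccaaa => cccaa => ccca => ccc
  | ccacbbbab => cccbbbab => ccbcbab => ccbbb => cbcb
  | acbc
  | cabaacbcab => cbaacbcab => bacbcab => bacbcb

bb->a; ca->c; cba->b; cbb->bc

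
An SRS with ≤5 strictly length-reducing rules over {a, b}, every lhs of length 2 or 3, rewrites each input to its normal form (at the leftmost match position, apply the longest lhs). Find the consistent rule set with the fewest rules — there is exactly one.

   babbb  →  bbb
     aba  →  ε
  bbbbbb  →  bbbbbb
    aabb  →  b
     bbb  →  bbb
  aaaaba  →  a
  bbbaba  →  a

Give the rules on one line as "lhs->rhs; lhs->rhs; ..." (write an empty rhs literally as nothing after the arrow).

  | babbb => bbb
  | aba => aa => ε
  | bbbbbb
  | aabb => b

aa->; aab->; ba->a; bab->b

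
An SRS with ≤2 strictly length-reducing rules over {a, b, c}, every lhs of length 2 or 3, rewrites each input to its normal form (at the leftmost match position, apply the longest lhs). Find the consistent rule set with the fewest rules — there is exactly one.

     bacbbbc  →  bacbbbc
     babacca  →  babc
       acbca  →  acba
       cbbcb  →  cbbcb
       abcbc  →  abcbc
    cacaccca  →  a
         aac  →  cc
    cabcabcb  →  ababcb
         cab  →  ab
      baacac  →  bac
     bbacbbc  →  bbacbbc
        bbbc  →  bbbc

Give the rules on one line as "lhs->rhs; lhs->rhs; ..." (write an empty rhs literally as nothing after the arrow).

  | bacbbbc
  | babacca => babaca => babaa => babc
  | acbca => acba
  | cbbcb

aa->c; ca->a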